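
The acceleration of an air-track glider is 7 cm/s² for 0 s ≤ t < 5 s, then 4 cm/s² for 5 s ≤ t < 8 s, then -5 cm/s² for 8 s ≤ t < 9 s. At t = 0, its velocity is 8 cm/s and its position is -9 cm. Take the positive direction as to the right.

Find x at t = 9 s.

On each constant-a segment, Δv = aΔt and Δx = v₀Δt + ½aΔt²; chain segment to segment.
0–5 s: v starts 8 cm/s; Δx = 8·5 + ½·7·5² = 127.5 cm; v ends 43 cm/s.
5–8 s: v starts 43 cm/s; Δx = 43·3 + ½·4·3² = 147 cm; v ends 55 cm/s.
8–9 s: v starts 55 cm/s; Δx = 55·1 + ½·-5·1² = 52.5 cm; v ends 50 cm/s.
x(9) = -9 + Σ Δx = 318 cm.

318 cm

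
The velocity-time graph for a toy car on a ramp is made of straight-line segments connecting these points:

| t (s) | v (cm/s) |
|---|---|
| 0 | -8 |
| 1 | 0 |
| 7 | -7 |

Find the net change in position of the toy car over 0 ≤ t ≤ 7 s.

-25 cm

Displacement is the signed area under the v-t curve.
0–1 s: ½(-8 + 0)(1) = -4 cm
1–7 s: ½(0 + -7)(6) = -21 cm
Net displacement = -25 cm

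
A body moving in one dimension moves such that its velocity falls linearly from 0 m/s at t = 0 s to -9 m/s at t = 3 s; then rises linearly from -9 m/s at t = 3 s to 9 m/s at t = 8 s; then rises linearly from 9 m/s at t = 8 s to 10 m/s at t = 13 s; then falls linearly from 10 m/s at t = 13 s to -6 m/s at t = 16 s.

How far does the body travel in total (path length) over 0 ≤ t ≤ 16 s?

96.25 m

Total distance travelled is ∫|v| dt — sum the magnitudes of each area piece.
0–3 s: |½(0 + -9)(3)| = 13.5 m
3–8 s: v = 0 at t = 5.5 s; triangle areas 11.25 + 11.25 = 22.5 m
8–13 s: |½(9 + 10)(5)| = 47.5 m
13–16 s: v = 0 at t = 14.875 s; triangle areas 9.375 + 3.375 = 12.75 m
Total distance = 96.25 m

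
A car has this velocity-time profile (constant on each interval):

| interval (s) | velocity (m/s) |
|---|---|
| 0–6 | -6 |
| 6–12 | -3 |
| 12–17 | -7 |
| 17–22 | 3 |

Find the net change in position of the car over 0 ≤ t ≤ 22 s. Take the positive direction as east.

-74 m

Net displacement equals the area under the velocity-time graph (areas below the axis count negative).
0–6 s: -6 × 6 = -36 m
6–12 s: -3 × 6 = -18 m
12–17 s: -7 × 5 = -35 m
17–22 s: 3 × 5 = 15 m
Net displacement = -74 m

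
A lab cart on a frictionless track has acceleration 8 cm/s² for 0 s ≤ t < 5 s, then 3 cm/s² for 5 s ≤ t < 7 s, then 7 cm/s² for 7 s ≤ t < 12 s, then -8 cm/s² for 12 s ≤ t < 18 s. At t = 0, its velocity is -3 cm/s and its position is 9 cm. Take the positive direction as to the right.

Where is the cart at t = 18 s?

800.5 cm

On each constant-a segment, Δv = aΔt and Δx = v₀Δt + ½aΔt²; chain segment to segment.
0–5 s: v starts -3 cm/s; Δx = -3·5 + ½·8·5² = 85 cm; v ends 37 cm/s.
5–7 s: v starts 37 cm/s; Δx = 37·2 + ½·3·2² = 80 cm; v ends 43 cm/s.
7–12 s: v starts 43 cm/s; Δx = 43·5 + ½·7·5² = 302.5 cm; v ends 78 cm/s.
12–18 s: v starts 78 cm/s; Δx = 78·6 + ½·-8·6² = 324 cm; v ends 30 cm/s.
x(18) = 9 + Σ Δx = 800.5 cm.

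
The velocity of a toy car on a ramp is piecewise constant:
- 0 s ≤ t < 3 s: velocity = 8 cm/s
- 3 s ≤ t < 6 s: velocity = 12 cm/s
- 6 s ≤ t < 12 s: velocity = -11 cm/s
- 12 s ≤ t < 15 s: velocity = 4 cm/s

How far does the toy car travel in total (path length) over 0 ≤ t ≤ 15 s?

138 cm

Distance (not displacement) is the total path length: add the absolute areas under v-t.
0–3 s: |8| × 3 = 24 cm
3–6 s: |12| × 3 = 36 cm
6–12 s: |-11| × 6 = 66 cm
12–15 s: |4| × 3 = 12 cm
Total distance = 138 cm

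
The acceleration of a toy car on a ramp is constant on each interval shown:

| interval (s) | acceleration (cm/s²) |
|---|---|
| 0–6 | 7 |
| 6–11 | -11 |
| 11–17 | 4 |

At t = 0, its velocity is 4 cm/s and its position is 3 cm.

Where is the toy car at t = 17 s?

On each constant-a segment, Δv = aΔt and Δx = v₀Δt + ½aΔt²; chain segment to segment.
0–6 s: v starts 4 cm/s; Δx = 4·6 + ½·7·6² = 150 cm; v ends 46 cm/s.
6–11 s: v starts 46 cm/s; Δx = 46·5 + ½·-11·5² = 92.5 cm; v ends -9 cm/s.
11–17 s: v starts -9 cm/s; Δx = -9·6 + ½·4·6² = 18 cm; v ends 15 cm/s.
x(17) = 3 + Σ Δx = 263.5 cm.

263.5 cm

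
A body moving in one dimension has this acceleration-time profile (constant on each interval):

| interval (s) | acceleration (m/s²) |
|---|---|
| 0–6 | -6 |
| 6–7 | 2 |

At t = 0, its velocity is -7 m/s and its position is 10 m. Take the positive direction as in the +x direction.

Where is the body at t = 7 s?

-182 m

On each constant-a segment, Δv = aΔt and Δx = v₀Δt + ½aΔt²; chain segment to segment.
0–6 s: v starts -7 m/s; Δx = -7·6 + ½·-6·6² = -150 m; v ends -43 m/s.
6–7 s: v starts -43 m/s; Δx = -43·1 + ½·2·1² = -42 m; v ends -41 m/s.
x(7) = 10 + Σ Δx = -182 m.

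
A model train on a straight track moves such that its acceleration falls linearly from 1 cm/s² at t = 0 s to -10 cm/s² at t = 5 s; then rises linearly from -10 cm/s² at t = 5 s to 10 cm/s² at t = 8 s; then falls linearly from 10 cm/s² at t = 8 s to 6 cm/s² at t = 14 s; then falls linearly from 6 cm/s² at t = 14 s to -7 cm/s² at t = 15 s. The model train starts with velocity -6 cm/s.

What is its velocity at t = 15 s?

Δv equals the area under the a-t graph; then v = v₀ + Δv.
0–5 s: ½(1 + -10)(5) = -22.5 cm/s
5–8 s: ½(-10 + 10)(3) = 0 cm/s
8–14 s: ½(10 + 6)(6) = 48 cm/s
14–15 s: ½(6 + -7)(1) = -0.5 cm/s
Δv = 25 cm/s, so v(15) = -6 + (25) = 19 cm/s.

19 cm/s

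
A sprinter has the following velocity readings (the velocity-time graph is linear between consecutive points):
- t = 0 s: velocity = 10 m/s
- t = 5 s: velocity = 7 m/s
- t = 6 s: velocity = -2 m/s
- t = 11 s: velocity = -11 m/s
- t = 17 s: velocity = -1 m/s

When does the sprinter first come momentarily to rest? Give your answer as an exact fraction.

v changes sign on 5–6 s (from 7 to -2); the graph is linear there, so v = 0 at t = 5 + (-7)·(6 − 5)/(-2 − 7) = 52/9 s.

t = 52/9 s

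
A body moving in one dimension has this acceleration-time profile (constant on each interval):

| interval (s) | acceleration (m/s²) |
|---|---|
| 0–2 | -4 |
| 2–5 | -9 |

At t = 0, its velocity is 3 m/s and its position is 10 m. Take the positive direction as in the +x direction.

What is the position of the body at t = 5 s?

-47.5 m

On each constant-a segment, Δv = aΔt and Δx = v₀Δt + ½aΔt²; chain segment to segment.
0–2 s: v starts 3 m/s; Δx = 3·2 + ½·-4·2² = -2 m; v ends -5 m/s.
2–5 s: v starts -5 m/s; Δx = -5·3 + ½·-9·3² = -55.5 m; v ends -32 m/s.
x(5) = 10 + Σ Δx = -47.5 m.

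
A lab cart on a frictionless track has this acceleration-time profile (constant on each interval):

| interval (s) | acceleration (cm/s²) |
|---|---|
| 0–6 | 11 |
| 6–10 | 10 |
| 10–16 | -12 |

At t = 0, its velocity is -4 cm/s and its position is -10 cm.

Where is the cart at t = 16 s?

On each constant-a segment, Δv = aΔt and Δx = v₀Δt + ½aΔt²; chain segment to segment.
0–6 s: v starts -4 cm/s; Δx = -4·6 + ½·11·6² = 174 cm; v ends 62 cm/s.
6–10 s: v starts 62 cm/s; Δx = 62·4 + ½·10·4² = 328 cm; v ends 102 cm/s.
10–16 s: v starts 102 cm/s; Δx = 102·6 + ½·-12·6² = 396 cm; v ends 30 cm/s.
x(16) = -10 + Σ Δx = 888 cm.

888 cm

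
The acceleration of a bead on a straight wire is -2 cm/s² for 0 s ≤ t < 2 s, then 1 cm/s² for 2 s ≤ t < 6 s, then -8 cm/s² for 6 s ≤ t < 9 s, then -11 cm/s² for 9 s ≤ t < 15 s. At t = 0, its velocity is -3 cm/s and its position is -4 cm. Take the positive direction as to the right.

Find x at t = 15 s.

On each constant-a segment, Δv = aΔt and Δx = v₀Δt + ½aΔt²; chain segment to segment.
0–2 s: v starts -3 cm/s; Δx = -3·2 + ½·-2·2² = -10 cm; v ends -7 cm/s.
2–6 s: v starts -7 cm/s; Δx = -7·4 + ½·1·4² = -20 cm; v ends -3 cm/s.
6–9 s: v starts -3 cm/s; Δx = -3·3 + ½·-8·3² = -45 cm; v ends -27 cm/s.
9–15 s: v starts -27 cm/s; Δx = -27·6 + ½·-11·6² = -360 cm; v ends -93 cm/s.
x(15) = -4 + Σ Δx = -439 cm.

-439 cm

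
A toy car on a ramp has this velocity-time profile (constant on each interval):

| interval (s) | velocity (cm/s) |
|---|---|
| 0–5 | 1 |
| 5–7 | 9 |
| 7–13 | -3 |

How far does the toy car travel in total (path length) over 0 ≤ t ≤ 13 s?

Total distance travelled is ∫|v| dt — sum the magnitudes of each area piece.
0–5 s: |1| × 5 = 5 cm
5–7 s: |9| × 2 = 18 cm
7–13 s: |-3| × 6 = 18 cm
Total distance = 41 cm

41 cm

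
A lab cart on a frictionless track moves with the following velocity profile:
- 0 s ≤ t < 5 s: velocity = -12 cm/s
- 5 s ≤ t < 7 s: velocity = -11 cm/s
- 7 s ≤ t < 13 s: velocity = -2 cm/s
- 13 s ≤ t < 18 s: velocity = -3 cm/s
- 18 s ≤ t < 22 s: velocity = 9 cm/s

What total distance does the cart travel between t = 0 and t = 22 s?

145 cm

Distance (not displacement) is the total path length: add the absolute areas under v-t.
0–5 s: |-12| × 5 = 60 cm
5–7 s: |-11| × 2 = 22 cm
7–13 s: |-2| × 6 = 12 cm
13–18 s: |-3| × 5 = 15 cm
18–22 s: |9| × 4 = 36 cm
Total distance = 145 cm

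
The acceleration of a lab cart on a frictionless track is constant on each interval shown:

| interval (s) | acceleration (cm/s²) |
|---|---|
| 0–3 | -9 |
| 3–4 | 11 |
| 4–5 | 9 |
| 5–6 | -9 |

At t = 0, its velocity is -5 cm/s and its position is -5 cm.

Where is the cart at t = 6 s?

On each constant-a segment, Δv = aΔt and Δx = v₀Δt + ½aΔt²; chain segment to segment.
0–3 s: v starts -5 cm/s; Δx = -5·3 + ½·-9·3² = -55.5 cm; v ends -32 cm/s.
3–4 s: v starts -32 cm/s; Δx = -32·1 + ½·11·1² = -26.5 cm; v ends -21 cm/s.
4–5 s: v starts -21 cm/s; Δx = -21·1 + ½·9·1² = -16.5 cm; v ends -12 cm/s.
5–6 s: v starts -12 cm/s; Δx = -12·1 + ½·-9·1² = -16.5 cm; v ends -21 cm/s.
x(6) = -5 + Σ Δx = -120 cm.

-120 cm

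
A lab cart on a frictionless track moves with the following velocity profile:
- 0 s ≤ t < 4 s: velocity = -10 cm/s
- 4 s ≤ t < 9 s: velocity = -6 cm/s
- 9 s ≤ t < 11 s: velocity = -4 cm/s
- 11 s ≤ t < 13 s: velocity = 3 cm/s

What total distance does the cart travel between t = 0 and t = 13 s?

Total distance travelled is ∫|v| dt — sum the magnitudes of each area piece.
0–4 s: |-10| × 4 = 40 cm
4–9 s: |-6| × 5 = 30 cm
9–11 s: |-4| × 2 = 8 cm
11–13 s: |3| × 2 = 6 cm
Total distance = 84 cm

84 cm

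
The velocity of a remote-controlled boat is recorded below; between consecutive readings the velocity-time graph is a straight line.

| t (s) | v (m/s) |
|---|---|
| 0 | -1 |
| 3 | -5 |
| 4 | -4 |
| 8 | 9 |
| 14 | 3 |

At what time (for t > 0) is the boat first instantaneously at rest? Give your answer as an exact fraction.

t = 68/13 s

v changes sign on 4–8 s (from -4 to 9); the graph is linear there, so v = 0 at t = 4 + (4)·(8 − 4)/(9 − -4) = 68/13 s.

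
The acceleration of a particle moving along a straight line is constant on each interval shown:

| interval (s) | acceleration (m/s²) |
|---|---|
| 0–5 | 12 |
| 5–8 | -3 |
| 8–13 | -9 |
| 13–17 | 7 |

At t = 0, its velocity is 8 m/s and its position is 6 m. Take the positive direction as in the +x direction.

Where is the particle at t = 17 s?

681 m

On each constant-a segment, Δv = aΔt and Δx = v₀Δt + ½aΔt²; chain segment to segment.
0–5 s: v starts 8 m/s; Δx = 8·5 + ½·12·5² = 190 m; v ends 68 m/s.
5–8 s: v starts 68 m/s; Δx = 68·3 + ½·-3·3² = 190.5 m; v ends 59 m/s.
8–13 s: v starts 59 m/s; Δx = 59·5 + ½·-9·5² = 182.5 m; v ends 14 m/s.
13–17 s: v starts 14 m/s; Δx = 14·4 + ½·7·4² = 112 m; v ends 42 m/s.
x(17) = 6 + Σ Δx = 681 m.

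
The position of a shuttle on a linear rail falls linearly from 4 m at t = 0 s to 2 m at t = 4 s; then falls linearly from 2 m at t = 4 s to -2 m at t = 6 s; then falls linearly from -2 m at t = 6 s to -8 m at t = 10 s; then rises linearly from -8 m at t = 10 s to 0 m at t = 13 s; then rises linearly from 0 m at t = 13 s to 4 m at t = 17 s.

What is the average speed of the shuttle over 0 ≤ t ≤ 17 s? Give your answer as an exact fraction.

Average speed = (total path length)/(elapsed time); on a piecewise-linear x-t graph the path length is Σ|Δx|.
0–4 s: |Δx| = |2 − 4| = 2 m
4–6 s: |Δx| = |-2 − 2| = 4 m
6–10 s: |Δx| = |-8 − -2| = 6 m
10–13 s: |Δx| = |0 − -8| = 8 m
13–17 s: |Δx| = |4 − 0| = 4 m
Total path = 24 m; average speed = 24/17 = 24/17 m/s.

24/17 m/s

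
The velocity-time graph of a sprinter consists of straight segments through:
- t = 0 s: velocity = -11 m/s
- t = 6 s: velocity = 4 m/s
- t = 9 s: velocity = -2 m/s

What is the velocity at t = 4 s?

On 0–6 s the graph is linear from -11 to 4 m/s: v(4) = -11 + (4 − -11)·(4 − 0)/(6 − 0) = -1 m/s.

-1 m/s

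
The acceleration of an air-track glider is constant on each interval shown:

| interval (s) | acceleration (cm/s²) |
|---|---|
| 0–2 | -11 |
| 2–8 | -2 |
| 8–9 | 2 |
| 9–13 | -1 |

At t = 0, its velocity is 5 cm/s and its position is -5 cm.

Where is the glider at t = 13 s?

-299 cm

On each constant-a segment, Δv = aΔt and Δx = v₀Δt + ½aΔt²; chain segment to segment.
0–2 s: v starts 5 cm/s; Δx = 5·2 + ½·-11·2² = -12 cm; v ends -17 cm/s.
2–8 s: v starts -17 cm/s; Δx = -17·6 + ½·-2·6² = -138 cm; v ends -29 cm/s.
8–9 s: v starts -29 cm/s; Δx = -29·1 + ½·2·1² = -28 cm; v ends -27 cm/s.
9–13 s: v starts -27 cm/s; Δx = -27·4 + ½·-1·4² = -116 cm; v ends -31 cm/s.
x(13) = -5 + Σ Δx = -299 cm.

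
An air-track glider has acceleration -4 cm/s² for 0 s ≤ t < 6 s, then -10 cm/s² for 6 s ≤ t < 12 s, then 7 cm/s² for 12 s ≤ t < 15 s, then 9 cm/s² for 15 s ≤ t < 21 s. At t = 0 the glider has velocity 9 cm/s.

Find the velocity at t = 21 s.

0 cm/s

Δv equals the area under the a-t graph; then v = v₀ + Δv.
0–6 s: -4 × 6 = -24 cm/s
6–12 s: -10 × 6 = -60 cm/s
12–15 s: 7 × 3 = 21 cm/s
15–21 s: 9 × 6 = 54 cm/s
Δv = -9 cm/s, so v(21) = 9 + (-9) = 0 cm/s.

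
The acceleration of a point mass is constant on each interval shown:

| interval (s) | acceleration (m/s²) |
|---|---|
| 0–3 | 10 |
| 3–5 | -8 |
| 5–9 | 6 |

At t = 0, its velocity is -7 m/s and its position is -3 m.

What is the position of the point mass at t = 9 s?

On each constant-a segment, Δv = aΔt and Δx = v₀Δt + ½aΔt²; chain segment to segment.
0–3 s: v starts -7 m/s; Δx = -7·3 + ½·10·3² = 24 m; v ends 23 m/s.
3–5 s: v starts 23 m/s; Δx = 23·2 + ½·-8·2² = 30 m; v ends 7 m/s.
5–9 s: v starts 7 m/s; Δx = 7·4 + ½·6·4² = 76 m; v ends 31 m/s.
x(9) = -3 + Σ Δx = 127 m.

127 m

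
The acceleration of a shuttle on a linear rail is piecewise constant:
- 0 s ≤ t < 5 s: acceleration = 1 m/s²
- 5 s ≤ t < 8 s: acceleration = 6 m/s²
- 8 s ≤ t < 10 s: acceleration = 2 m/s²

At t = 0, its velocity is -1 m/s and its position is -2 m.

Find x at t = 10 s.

92.5 m

On each constant-a segment, Δv = aΔt and Δx = v₀Δt + ½aΔt²; chain segment to segment.
0–5 s: v starts -1 m/s; Δx = -1·5 + ½·1·5² = 7.5 m; v ends 4 m/s.
5–8 s: v starts 4 m/s; Δx = 4·3 + ½·6·3² = 39 m; v ends 22 m/s.
8–10 s: v starts 22 m/s; Δx = 22·2 + ½·2·2² = 48 m; v ends 26 m/s.
x(10) = -2 + Σ Δx = 92.5 m.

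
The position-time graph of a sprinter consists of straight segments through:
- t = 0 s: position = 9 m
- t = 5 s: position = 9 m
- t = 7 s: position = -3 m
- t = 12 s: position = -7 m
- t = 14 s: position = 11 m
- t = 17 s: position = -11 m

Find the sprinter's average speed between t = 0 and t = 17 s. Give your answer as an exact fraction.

Average speed = (total path length)/(elapsed time); on a piecewise-linear x-t graph the path length is Σ|Δx|.
0–5 s: |Δx| = |9 − 9| = 0 m
5–7 s: |Δx| = |-3 − 9| = 12 m
7–12 s: |Δx| = |-7 − -3| = 4 m
12–14 s: |Δx| = |11 − -7| = 18 m
14–17 s: |Δx| = |-11 − 11| = 22 m
Total path = 56 m; average speed = 56/17 = 56/17 m/s.

56/17 m/s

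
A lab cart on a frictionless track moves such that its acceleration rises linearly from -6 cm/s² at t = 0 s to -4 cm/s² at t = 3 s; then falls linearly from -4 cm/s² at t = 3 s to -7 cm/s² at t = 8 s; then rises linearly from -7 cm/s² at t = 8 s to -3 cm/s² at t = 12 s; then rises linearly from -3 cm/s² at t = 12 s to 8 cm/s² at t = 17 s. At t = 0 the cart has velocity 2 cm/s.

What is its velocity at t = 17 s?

-48 cm/s

Δv equals the area under the a-t graph; then v = v₀ + Δv.
0–3 s: ½(-6 + -4)(3) = -15 cm/s
3–8 s: ½(-4 + -7)(5) = -27.5 cm/s
8–12 s: ½(-7 + -3)(4) = -20 cm/s
12–17 s: ½(-3 + 8)(5) = 12.5 cm/s
Δv = -50 cm/s, so v(17) = 2 + (-50) = -48 cm/s.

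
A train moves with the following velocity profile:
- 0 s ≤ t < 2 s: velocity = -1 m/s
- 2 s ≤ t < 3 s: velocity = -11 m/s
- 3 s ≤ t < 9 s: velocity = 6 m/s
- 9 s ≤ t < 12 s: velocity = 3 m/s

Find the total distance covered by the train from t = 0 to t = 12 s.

Distance (not displacement) is the total path length: add the absolute areas under v-t.
0–2 s: |-1| × 2 = 2 m
2–3 s: |-11| × 1 = 11 m
3–9 s: |6| × 6 = 36 m
9–12 s: |3| × 3 = 9 m
Total distance = 58 m

58 m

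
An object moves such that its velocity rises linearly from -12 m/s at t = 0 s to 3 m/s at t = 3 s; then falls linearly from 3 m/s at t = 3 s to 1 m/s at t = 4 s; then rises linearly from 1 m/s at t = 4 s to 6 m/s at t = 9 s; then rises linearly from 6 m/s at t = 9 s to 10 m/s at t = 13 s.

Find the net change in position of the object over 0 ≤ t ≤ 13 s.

38 m

Displacement is the signed area under the v-t curve.
0–3 s: ½(-12 + 3)(3) = -13.5 m
3–4 s: ½(3 + 1)(1) = 2 m
4–9 s: ½(1 + 6)(5) = 17.5 m
9–13 s: ½(6 + 10)(4) = 32 m
Net displacement = 38 m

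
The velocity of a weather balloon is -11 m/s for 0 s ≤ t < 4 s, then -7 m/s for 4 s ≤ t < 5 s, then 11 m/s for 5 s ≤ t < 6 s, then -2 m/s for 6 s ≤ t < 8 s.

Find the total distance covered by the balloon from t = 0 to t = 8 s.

Distance (not displacement) is the total path length: add the absolute areas under v-t.
0–4 s: |-11| × 4 = 44 m
4–5 s: |-7| × 1 = 7 m
5–6 s: |11| × 1 = 11 m
6–8 s: |-2| × 2 = 4 m
Total distance = 66 m

66 m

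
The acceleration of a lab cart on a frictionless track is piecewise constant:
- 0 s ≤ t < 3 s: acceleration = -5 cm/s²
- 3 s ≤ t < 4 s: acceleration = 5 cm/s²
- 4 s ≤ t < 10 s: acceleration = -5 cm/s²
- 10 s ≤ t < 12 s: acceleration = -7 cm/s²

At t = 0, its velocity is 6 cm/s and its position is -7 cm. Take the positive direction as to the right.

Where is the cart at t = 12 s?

On each constant-a segment, Δv = aΔt and Δx = v₀Δt + ½aΔt²; chain segment to segment.
0–3 s: v starts 6 cm/s; Δx = 6·3 + ½·-5·3² = -4.5 cm; v ends -9 cm/s.
3–4 s: v starts -9 cm/s; Δx = -9·1 + ½·5·1² = -6.5 cm; v ends -4 cm/s.
4–10 s: v starts -4 cm/s; Δx = -4·6 + ½·-5·6² = -114 cm; v ends -34 cm/s.
10–12 s: v starts -34 cm/s; Δx = -34·2 + ½·-7·2² = -82 cm; v ends -48 cm/s.
x(12) = -7 + Σ Δx = -214 cm.

-214 cm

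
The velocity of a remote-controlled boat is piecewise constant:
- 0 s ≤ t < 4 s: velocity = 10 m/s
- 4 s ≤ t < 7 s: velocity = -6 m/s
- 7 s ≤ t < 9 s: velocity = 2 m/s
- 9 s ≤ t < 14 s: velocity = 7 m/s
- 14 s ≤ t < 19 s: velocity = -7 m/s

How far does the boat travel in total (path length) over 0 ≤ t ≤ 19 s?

132 m

Distance (not displacement) is the total path length: add the absolute areas under v-t.
0–4 s: |10| × 4 = 40 m
4–7 s: |-6| × 3 = 18 m
7–9 s: |2| × 2 = 4 m
9–14 s: |7| × 5 = 35 m
14–19 s: |-7| × 5 = 35 m
Total distance = 132 m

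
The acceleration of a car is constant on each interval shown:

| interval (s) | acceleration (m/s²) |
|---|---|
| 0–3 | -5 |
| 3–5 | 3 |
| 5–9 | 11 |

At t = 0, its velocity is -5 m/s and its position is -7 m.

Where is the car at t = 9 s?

-46.5 m

On each constant-a segment, Δv = aΔt and Δx = v₀Δt + ½aΔt²; chain segment to segment.
0–3 s: v starts -5 m/s; Δx = -5·3 + ½·-5·3² = -37.5 m; v ends -20 m/s.
3–5 s: v starts -20 m/s; Δx = -20·2 + ½·3·2² = -34 m; v ends -14 m/s.
5–9 s: v starts -14 m/s; Δx = -14·4 + ½·11·4² = 32 m; v ends 30 m/s.
x(9) = -7 + Σ Δx = -46.5 m.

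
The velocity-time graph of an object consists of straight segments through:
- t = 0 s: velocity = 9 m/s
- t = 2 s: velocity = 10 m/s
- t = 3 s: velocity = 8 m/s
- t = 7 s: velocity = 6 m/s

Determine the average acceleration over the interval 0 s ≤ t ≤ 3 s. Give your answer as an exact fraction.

Average acceleration = Δv/Δt = (8 − 9)/(3 − 0) = -1/3 m/s².

-1/3 m/s²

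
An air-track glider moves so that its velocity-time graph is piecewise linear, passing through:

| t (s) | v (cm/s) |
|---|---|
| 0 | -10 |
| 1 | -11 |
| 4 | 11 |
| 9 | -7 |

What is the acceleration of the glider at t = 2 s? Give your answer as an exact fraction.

Acceleration is the slope of the v-t graph on 1–4 s: (11 − -11)/(4 − 1) = 22/3 cm/s².

22/3 cm/s²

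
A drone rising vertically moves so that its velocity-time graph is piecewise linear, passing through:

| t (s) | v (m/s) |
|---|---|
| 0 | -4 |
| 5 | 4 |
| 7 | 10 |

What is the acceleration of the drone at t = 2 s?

1.6 m/s²

Acceleration is the slope of the v-t graph on 0–5 s: (4 − -4)/(5 − 0) = 1.6 m/s².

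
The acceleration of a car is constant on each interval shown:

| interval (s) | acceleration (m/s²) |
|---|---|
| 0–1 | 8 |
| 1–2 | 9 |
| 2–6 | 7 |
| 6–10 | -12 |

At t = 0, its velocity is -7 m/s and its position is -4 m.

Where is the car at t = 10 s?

150.5 m

On each constant-a segment, Δv = aΔt and Δx = v₀Δt + ½aΔt²; chain segment to segment.
0–1 s: v starts -7 m/s; Δx = -7·1 + ½·8·1² = -3 m; v ends 1 m/s.
1–2 s: v starts 1 m/s; Δx = 1·1 + ½·9·1² = 5.5 m; v ends 10 m/s.
2–6 s: v starts 10 m/s; Δx = 10·4 + ½·7·4² = 96 m; v ends 38 m/s.
6–10 s: v starts 38 m/s; Δx = 38·4 + ½·-12·4² = 56 m; v ends -10 m/s.
x(10) = -4 + Σ Δx = 150.5 m.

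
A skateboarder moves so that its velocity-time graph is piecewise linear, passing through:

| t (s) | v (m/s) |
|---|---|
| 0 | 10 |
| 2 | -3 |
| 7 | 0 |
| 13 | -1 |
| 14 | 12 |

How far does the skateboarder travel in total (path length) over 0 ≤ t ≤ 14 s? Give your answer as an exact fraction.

Total distance travelled is ∫|v| dt — sum the magnitudes of each area piece.
0–2 s: v = 0 at t = 20/13 s; triangle areas 100/13 + 9/13 = 109/13 m
2–7 s: |½(-3 + 0)(5)| = 7.5 m
7–13 s: |½(0 + -1)(6)| = 3 m
13–14 s: v = 0 at t = 170/13 s; triangle areas 1/26 + 72/13 = 145/26 m
Total distance = 318/13 m

318/13 m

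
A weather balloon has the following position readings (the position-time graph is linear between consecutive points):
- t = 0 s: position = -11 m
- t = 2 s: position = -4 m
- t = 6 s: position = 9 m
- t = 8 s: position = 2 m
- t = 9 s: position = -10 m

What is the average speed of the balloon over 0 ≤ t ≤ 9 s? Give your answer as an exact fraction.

Average speed = (total path length)/(elapsed time); on a piecewise-linear x-t graph the path length is Σ|Δx|.
0–2 s: |Δx| = |-4 − -11| = 7 m
2–6 s: |Δx| = |9 − -4| = 13 m
6–8 s: |Δx| = |2 − 9| = 7 m
8–9 s: |Δx| = |-10 − 2| = 12 m
Total path = 39 m; average speed = 39/9 = 13/3 m/s.

13/3 m/s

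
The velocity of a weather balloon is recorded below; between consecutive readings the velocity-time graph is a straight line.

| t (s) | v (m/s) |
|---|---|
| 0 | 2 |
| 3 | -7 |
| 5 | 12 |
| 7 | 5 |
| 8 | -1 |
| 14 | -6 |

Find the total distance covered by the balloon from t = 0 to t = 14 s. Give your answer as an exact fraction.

Total distance travelled is ∫|v| dt — sum the magnitudes of each area piece.
0–3 s: v = 0 at t = 2/3 s; triangle areas 2/3 + 49/6 = 53/6 m
3–5 s: v = 0 at t = 71/19 s; triangle areas 49/19 + 144/19 = 193/19 m
5–7 s: |½(12 + 5)(2)| = 17 m
7–8 s: v = 0 at t = 47/6 s; triangle areas 25/12 + 1/12 = 13/6 m
8–14 s: |½(-1 + -6)(6)| = 21 m
Total distance = 1124/19 m

1124/19 m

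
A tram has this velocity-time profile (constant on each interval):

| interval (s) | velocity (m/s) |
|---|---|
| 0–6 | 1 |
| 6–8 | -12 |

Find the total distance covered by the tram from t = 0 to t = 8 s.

30 m

Distance (not displacement) is the total path length: add the absolute areas under v-t.
0–6 s: |1| × 6 = 6 m
6–8 s: |-12| × 2 = 24 m
Total distance = 30 m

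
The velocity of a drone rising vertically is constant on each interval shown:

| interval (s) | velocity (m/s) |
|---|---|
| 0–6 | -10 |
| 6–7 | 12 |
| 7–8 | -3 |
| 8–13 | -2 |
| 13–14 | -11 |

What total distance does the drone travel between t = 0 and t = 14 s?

96 m

Total distance travelled is ∫|v| dt — sum the magnitudes of each area piece.
0–6 s: |-10| × 6 = 60 m
6–7 s: |12| × 1 = 12 m
7–8 s: |-3| × 1 = 3 m
8–13 s: |-2| × 5 = 10 m
13–14 s: |-11| × 1 = 11 m
Total distance = 96 m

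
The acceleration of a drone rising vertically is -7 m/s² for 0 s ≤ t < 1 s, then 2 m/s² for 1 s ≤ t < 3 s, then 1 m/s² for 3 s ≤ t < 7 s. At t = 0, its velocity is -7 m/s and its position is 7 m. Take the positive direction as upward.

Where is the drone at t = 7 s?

-59.5 m

On each constant-a segment, Δv = aΔt and Δx = v₀Δt + ½aΔt²; chain segment to segment.
0–1 s: v starts -7 m/s; Δx = -7·1 + ½·-7·1² = -10.5 m; v ends -14 m/s.
1–3 s: v starts -14 m/s; Δx = -14·2 + ½·2·2² = -24 m; v ends -10 m/s.
3–7 s: v starts -10 m/s; Δx = -10·4 + ½·1·4² = -32 m; v ends -6 m/s.
x(7) = 7 + Σ Δx = -59.5 m.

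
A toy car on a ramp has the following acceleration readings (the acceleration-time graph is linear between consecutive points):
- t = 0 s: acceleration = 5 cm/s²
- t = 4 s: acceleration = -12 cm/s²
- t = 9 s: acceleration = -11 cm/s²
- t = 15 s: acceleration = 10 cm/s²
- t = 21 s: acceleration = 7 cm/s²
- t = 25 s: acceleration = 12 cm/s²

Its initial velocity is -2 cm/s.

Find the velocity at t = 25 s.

12.5 cm/s

Δv equals the area under the a-t graph; then v = v₀ + Δv.
0–4 s: ½(5 + -12)(4) = -14 cm/s
4–9 s: ½(-12 + -11)(5) = -57.5 cm/s
9–15 s: ½(-11 + 10)(6) = -3 cm/s
15–21 s: ½(10 + 7)(6) = 51 cm/s
21–25 s: ½(7 + 12)(4) = 38 cm/s
Δv = 14.5 cm/s, so v(25) = -2 + (14.5) = 12.5 cm/s.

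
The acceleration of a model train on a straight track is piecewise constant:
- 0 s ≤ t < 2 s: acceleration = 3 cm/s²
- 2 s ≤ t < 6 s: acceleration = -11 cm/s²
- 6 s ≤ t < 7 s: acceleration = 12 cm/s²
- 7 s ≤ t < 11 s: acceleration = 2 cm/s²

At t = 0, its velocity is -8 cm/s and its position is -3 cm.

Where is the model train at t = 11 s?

On each constant-a segment, Δv = aΔt and Δx = v₀Δt + ½aΔt²; chain segment to segment.
0–2 s: v starts -8 cm/s; Δx = -8·2 + ½·3·2² = -10 cm; v ends -2 cm/s.
2–6 s: v starts -2 cm/s; Δx = -2·4 + ½·-11·4² = -96 cm; v ends -46 cm/s.
6–7 s: v starts -46 cm/s; Δx = -46·1 + ½·12·1² = -40 cm; v ends -34 cm/s.
7–11 s: v starts -34 cm/s; Δx = -34·4 + ½·2·4² = -120 cm; v ends -26 cm/s.
x(11) = -3 + Σ Δx = -269 cm.

-269 cm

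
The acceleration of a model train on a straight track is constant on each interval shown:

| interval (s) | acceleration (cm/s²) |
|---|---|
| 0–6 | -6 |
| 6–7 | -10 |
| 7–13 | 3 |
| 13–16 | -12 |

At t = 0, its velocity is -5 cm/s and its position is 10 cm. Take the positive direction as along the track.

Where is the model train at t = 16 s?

On each constant-a segment, Δv = aΔt and Δx = v₀Δt + ½aΔt²; chain segment to segment.
0–6 s: v starts -5 cm/s; Δx = -5·6 + ½·-6·6² = -138 cm; v ends -41 cm/s.
6–7 s: v starts -41 cm/s; Δx = -41·1 + ½·-10·1² = -46 cm; v ends -51 cm/s.
7–13 s: v starts -51 cm/s; Δx = -51·6 + ½·3·6² = -252 cm; v ends -33 cm/s.
13–16 s: v starts -33 cm/s; Δx = -33·3 + ½·-12·3² = -153 cm; v ends -69 cm/s.
x(16) = 10 + Σ Δx = -579 cm.

-579 cm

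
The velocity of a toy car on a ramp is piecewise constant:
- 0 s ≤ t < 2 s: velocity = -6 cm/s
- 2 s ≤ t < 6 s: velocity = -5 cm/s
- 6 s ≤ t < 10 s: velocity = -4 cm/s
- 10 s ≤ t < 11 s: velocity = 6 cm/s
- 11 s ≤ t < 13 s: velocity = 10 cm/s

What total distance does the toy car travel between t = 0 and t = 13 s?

74 cm

Distance (not displacement) is the total path length: add the absolute areas under v-t.
0–2 s: |-6| × 2 = 12 cm
2–6 s: |-5| × 4 = 20 cm
6–10 s: |-4| × 4 = 16 cm
10–11 s: |6| × 1 = 6 cm
11–13 s: |10| × 2 = 20 cm
Total distance = 74 cm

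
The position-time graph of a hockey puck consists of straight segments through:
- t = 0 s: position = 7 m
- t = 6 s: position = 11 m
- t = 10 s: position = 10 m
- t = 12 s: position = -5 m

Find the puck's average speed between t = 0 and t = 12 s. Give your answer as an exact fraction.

Average speed = (total path length)/(elapsed time); on a piecewise-linear x-t graph the path length is Σ|Δx|.
0–6 s: |Δx| = |11 − 7| = 4 m
6–10 s: |Δx| = |10 − 11| = 1 m
10–12 s: |Δx| = |-5 − 10| = 15 m
Total path = 20 m; average speed = 20/12 = 5/3 m/s.

5/3 m/s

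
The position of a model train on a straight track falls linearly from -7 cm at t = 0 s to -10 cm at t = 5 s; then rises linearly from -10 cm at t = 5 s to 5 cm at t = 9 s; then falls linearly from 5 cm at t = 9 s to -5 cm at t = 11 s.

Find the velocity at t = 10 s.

-5 cm/s

Velocity is the slope of the x-t graph on 9–11 s: (-5 − 5)/(11 − 9) = -5 cm/s.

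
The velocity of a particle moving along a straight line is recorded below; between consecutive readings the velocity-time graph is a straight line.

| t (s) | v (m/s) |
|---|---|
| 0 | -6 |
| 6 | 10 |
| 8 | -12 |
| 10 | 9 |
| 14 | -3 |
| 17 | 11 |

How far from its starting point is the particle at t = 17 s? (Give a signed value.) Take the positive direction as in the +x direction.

31 m

Displacement is the signed area under the v-t curve.
0–6 s: ½(-6 + 10)(6) = 12 m
6–8 s: ½(10 + -12)(2) = -2 m
8–10 s: ½(-12 + 9)(2) = -3 m
10–14 s: ½(9 + -3)(4) = 12 m
14–17 s: ½(-3 + 11)(3) = 12 m
Net displacement = 31 m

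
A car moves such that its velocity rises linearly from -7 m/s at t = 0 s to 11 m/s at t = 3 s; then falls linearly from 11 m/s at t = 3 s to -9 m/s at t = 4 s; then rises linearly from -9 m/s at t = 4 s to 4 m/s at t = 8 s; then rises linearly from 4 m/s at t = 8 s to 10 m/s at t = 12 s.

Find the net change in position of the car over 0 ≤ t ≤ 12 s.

25 m

Net displacement equals the area under the velocity-time graph (areas below the axis count negative).
0–3 s: ½(-7 + 11)(3) = 6 m
3–4 s: ½(11 + -9)(1) = 1 m
4–8 s: ½(-9 + 4)(4) = -10 m
8–12 s: ½(4 + 10)(4) = 28 m
Net displacement = 25 m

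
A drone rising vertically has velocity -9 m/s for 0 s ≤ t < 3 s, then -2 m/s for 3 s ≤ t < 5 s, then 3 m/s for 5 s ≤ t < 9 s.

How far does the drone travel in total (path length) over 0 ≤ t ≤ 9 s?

Total distance travelled is ∫|v| dt — sum the magnitudes of each area piece.
0–3 s: |-9| × 3 = 27 m
3–5 s: |-2| × 2 = 4 m
5–9 s: |3| × 4 = 12 m
Total distance = 43 m

43 m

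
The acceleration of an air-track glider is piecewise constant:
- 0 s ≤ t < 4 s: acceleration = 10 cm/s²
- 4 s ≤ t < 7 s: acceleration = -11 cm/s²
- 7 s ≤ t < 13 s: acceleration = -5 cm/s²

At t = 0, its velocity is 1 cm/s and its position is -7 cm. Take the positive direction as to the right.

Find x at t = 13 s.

On each constant-a segment, Δv = aΔt and Δx = v₀Δt + ½aΔt²; chain segment to segment.
0–4 s: v starts 1 cm/s; Δx = 1·4 + ½·10·4² = 84 cm; v ends 41 cm/s.
4–7 s: v starts 41 cm/s; Δx = 41·3 + ½·-11·3² = 73.5 cm; v ends 8 cm/s.
7–13 s: v starts 8 cm/s; Δx = 8·6 + ½·-5·6² = -42 cm; v ends -22 cm/s.
x(13) = -7 + Σ Δx = 108.5 cm.

108.5 cm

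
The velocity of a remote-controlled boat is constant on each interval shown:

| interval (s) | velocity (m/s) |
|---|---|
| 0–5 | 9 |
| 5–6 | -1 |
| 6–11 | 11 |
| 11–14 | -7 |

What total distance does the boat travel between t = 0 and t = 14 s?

122 m

Total distance travelled is ∫|v| dt — sum the magnitudes of each area piece.
0–5 s: |9| × 5 = 45 m
5–6 s: |-1| × 1 = 1 m
6–11 s: |11| × 5 = 55 m
11–14 s: |-7| × 3 = 21 m
Total distance = 122 m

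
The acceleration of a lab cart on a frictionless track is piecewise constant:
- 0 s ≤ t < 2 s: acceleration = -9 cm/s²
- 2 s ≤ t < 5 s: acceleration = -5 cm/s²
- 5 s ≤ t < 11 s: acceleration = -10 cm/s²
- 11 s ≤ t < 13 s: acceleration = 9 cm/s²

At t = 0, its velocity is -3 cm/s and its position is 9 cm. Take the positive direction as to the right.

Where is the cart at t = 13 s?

On each constant-a segment, Δv = aΔt and Δx = v₀Δt + ½aΔt²; chain segment to segment.
0–2 s: v starts -3 cm/s; Δx = -3·2 + ½·-9·2² = -24 cm; v ends -21 cm/s.
2–5 s: v starts -21 cm/s; Δx = -21·3 + ½·-5·3² = -85.5 cm; v ends -36 cm/s.
5–11 s: v starts -36 cm/s; Δx = -36·6 + ½·-10·6² = -396 cm; v ends -96 cm/s.
11–13 s: v starts -96 cm/s; Δx = -96·2 + ½·9·2² = -174 cm; v ends -78 cm/s.
x(13) = 9 + Σ Δx = -670.5 cm.

-670.5 cm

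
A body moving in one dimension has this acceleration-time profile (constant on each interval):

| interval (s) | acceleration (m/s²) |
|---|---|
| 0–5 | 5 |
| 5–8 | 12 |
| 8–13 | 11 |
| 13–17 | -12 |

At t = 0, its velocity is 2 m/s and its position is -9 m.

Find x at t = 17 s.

1027 m

On each constant-a segment, Δv = aΔt and Δx = v₀Δt + ½aΔt²; chain segment to segment.
0–5 s: v starts 2 m/s; Δx = 2·5 + ½·5·5² = 72.5 m; v ends 27 m/s.
5–8 s: v starts 27 m/s; Δx = 27·3 + ½·12·3² = 135 m; v ends 63 m/s.
8–13 s: v starts 63 m/s; Δx = 63·5 + ½·11·5² = 452.5 m; v ends 118 m/s.
13–17 s: v starts 118 m/s; Δx = 118·4 + ½·-12·4² = 376 m; v ends 70 m/s.
x(17) = -9 + Σ Δx = 1027 m.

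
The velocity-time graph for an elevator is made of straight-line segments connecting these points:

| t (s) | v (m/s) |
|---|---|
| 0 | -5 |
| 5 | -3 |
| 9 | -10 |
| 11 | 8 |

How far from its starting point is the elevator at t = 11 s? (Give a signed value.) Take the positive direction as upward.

Net displacement equals the area under the velocity-time graph (areas below the axis count negative).
0–5 s: ½(-5 + -3)(5) = -20 m
5–9 s: ½(-3 + -10)(4) = -26 m
9–11 s: ½(-10 + 8)(2) = -2 m
Net displacement = -48 m

-48 m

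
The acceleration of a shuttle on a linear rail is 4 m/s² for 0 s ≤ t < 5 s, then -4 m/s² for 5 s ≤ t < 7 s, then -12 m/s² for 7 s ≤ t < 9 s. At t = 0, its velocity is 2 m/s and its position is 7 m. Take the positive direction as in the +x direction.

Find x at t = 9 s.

107 m

On each constant-a segment, Δv = aΔt and Δx = v₀Δt + ½aΔt²; chain segment to segment.
0–5 s: v starts 2 m/s; Δx = 2·5 + ½·4·5² = 60 m; v ends 22 m/s.
5–7 s: v starts 22 m/s; Δx = 22·2 + ½·-4·2² = 36 m; v ends 14 m/s.
7–9 s: v starts 14 m/s; Δx = 14·2 + ½·-12·2² = 4 m; v ends -10 m/s.
x(9) = 7 + Σ Δx = 107 m.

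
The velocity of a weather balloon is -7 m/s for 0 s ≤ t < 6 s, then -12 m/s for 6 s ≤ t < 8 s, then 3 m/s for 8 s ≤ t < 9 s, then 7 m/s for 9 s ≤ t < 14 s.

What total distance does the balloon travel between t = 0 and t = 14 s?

104 m

Total distance travelled is ∫|v| dt — sum the magnitudes of each area piece.
0–6 s: |-7| × 6 = 42 m
6–8 s: |-12| × 2 = 24 m
8–9 s: |3| × 1 = 3 m
9–14 s: |7| × 5 = 35 m
Total distance = 104 m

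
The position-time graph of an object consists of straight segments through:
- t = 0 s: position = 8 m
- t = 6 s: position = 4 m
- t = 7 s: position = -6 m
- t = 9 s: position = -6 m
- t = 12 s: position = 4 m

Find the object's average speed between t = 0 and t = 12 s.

2 m/s

Average speed = (total path length)/(elapsed time); on a piecewise-linear x-t graph the path length is Σ|Δx|.
0–6 s: |Δx| = |4 − 8| = 4 m
6–7 s: |Δx| = |-6 − 4| = 10 m
7–9 s: |Δx| = |-6 − -6| = 0 m
9–12 s: |Δx| = |4 − -6| = 10 m
Total path = 24 m; average speed = 24/12 = 2 m/s.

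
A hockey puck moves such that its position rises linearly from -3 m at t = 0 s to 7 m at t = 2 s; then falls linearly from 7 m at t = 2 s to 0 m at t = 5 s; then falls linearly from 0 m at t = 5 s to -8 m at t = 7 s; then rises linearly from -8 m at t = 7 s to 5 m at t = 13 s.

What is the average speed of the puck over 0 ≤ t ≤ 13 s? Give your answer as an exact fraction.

Average speed = (total path length)/(elapsed time); on a piecewise-linear x-t graph the path length is Σ|Δx|.
0–2 s: |Δx| = |7 − -3| = 10 m
2–5 s: |Δx| = |0 − 7| = 7 m
5–7 s: |Δx| = |-8 − 0| = 8 m
7–13 s: |Δx| = |5 − -8| = 13 m
Total path = 38 m; average speed = 38/13 = 38/13 m/s.

38/13 m/s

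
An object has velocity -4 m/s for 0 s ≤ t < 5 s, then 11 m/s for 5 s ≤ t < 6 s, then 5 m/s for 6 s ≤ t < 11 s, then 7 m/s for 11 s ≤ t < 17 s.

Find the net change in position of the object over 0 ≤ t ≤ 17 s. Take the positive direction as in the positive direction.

58 m

Net displacement equals the area under the velocity-time graph (areas below the axis count negative).
0–5 s: -4 × 5 = -20 m
5–6 s: 11 × 1 = 11 m
6–11 s: 5 × 5 = 25 m
11–17 s: 7 × 6 = 42 m
Net displacement = 58 m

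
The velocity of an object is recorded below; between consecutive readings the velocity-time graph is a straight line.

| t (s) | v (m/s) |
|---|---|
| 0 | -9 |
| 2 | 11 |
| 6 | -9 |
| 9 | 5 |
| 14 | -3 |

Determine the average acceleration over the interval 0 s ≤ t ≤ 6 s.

0 m/s²

Average acceleration = Δv/Δt = (-9 − -9)/(6 − 0) = 0 m/s².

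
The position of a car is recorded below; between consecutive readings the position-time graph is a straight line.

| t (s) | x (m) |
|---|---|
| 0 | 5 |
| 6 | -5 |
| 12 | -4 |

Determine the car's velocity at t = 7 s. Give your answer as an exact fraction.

Velocity is the slope of the x-t graph on 6–12 s: (-4 − -5)/(12 − 6) = 1/6 m/s.

1/6 m/s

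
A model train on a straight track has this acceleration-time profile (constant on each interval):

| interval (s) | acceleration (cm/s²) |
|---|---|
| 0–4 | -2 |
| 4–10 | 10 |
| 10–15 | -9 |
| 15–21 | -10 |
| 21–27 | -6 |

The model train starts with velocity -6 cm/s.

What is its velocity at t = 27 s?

-95 cm/s

Δv equals the area under the a-t graph; then v = v₀ + Δv.
0–4 s: -2 × 4 = -8 cm/s
4–10 s: 10 × 6 = 60 cm/s
10–15 s: -9 × 5 = -45 cm/s
15–21 s: -10 × 6 = -60 cm/s
21–27 s: -6 × 6 = -36 cm/s
Δv = -89 cm/s, so v(27) = -6 + (-89) = -95 cm/s.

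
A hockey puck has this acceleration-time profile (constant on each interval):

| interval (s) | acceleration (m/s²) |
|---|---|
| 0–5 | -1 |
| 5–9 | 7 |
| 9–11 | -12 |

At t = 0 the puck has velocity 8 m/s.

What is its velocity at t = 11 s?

7 m/s

Δv equals the area under the a-t graph; then v = v₀ + Δv.
0–5 s: -1 × 5 = -5 m/s
5–9 s: 7 × 4 = 28 m/s
9–11 s: -12 × 2 = -24 m/s
Δv = -1 m/s, so v(11) = 8 + (-1) = 7 m/s.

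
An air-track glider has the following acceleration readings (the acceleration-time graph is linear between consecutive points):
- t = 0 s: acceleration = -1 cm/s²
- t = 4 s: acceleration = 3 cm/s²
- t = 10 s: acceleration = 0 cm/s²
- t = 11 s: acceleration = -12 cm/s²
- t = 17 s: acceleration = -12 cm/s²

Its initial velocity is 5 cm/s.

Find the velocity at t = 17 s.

Δv equals the area under the a-t graph; then v = v₀ + Δv.
0–4 s: ½(-1 + 3)(4) = 4 cm/s
4–10 s: ½(3 + 0)(6) = 9 cm/s
10–11 s: ½(0 + -12)(1) = -6 cm/s
11–17 s: -12 × 6 = -72 cm/s
Δv = -65 cm/s, so v(17) = 5 + (-65) = -60 cm/s.

-60 cm/s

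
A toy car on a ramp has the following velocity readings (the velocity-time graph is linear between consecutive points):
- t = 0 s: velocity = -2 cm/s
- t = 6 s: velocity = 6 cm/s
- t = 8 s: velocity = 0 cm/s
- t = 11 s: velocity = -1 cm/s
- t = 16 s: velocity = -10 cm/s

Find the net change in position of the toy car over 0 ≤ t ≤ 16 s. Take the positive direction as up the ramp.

-11 cm

Net displacement equals the area under the velocity-time graph (areas below the axis count negative).
0–6 s: ½(-2 + 6)(6) = 12 cm
6–8 s: ½(6 + 0)(2) = 6 cm
8–11 s: ½(0 + -1)(3) = -1.5 cm
11–16 s: ½(-1 + -10)(5) = -27.5 cm
Net displacement = -11 cm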